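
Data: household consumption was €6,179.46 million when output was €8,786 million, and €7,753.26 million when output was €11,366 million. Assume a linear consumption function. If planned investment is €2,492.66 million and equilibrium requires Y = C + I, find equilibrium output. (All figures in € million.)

MPC = (7753.26 − 6179.46)/(11366 − 8786) = 1573.8/2580 = 0.61
a = 6179.46 − 0.61(8786) = 820
Equilibrium: Y = 820 + 0.61Y + 2492.66
0.39Y = 3312.66, so Y = 3312.66/0.39 = 8494

Y = 8494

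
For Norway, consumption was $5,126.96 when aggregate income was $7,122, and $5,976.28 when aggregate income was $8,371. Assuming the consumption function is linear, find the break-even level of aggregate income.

MPC = (5976.28 − 5126.96)/(8371 − 7122) = 849.32/1249 = 0.68
a = 5126.96 − 0.68(7122) = 5126.96 − 4842.96 = 284
Break-even: Y = a/(1−MPC) = 284/0.32 = 887.5

Y = 887.5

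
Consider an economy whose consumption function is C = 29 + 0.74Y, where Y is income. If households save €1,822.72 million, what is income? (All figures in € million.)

S = Y − C = -29 + 0.26Y
-29 + 0.26Y = 1822.72, so 0.26Y = 1851.72 and Y = 7122

Y = 7122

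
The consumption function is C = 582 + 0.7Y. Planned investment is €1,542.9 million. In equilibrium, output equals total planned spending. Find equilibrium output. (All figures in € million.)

Y = 7083

Y = C + I = 582 + 0.7Y + 1542.9
Y − 0.7Y = 2124.9
0.3Y = 2124.9, so Y = 2124.9/0.3 = 7083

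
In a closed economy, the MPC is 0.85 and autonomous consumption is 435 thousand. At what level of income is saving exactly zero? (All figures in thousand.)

Y = 2900

At break-even, C = Y: 435 + 0.85Y = Y
0.15Y = 435, so Y = 435/0.15 = 2900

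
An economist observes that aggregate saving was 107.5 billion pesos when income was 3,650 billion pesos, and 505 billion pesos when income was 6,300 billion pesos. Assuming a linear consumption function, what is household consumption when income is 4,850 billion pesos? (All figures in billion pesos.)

MPS = ΔS/ΔY = (505 − 107.5)/(6300 − 3650) = 397.5/2650 = 0.15
MPC = 1 − MPS = 0.85
Autonomous saving = 107.5 − 0.15(3650) = -440, so a = 440
C = 440 + 0.85(4850) = 440 + 4122.5 = 4562.5

C = 4562.5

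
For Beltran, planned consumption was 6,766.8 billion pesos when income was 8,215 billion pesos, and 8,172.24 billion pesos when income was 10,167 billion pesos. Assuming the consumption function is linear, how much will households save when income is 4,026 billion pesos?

S = 275.28

MPC = (8172.24 − 6766.8)/(10167 − 8215) = 1405.44/1952 = 0.72
a = 6766.8 − 0.72(8215) = 6766.8 − 5914.8 = 852
C = 852 + 0.72(4026) = 3750.72
S = 4026 − 3750.72 = 275.28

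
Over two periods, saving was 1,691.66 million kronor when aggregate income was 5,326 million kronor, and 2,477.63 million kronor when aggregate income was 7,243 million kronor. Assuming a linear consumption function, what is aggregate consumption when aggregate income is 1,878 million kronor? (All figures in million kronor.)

C = 1600.02

MPS = ΔS/ΔY = (2477.63 − 1691.66)/(7243 − 5326) = 785.97/1917 = 0.41
MPC = 1 − MPS = 0.59
Autonomous saving = 1691.66 − 0.41(5326) = -492, so a = 492
C = 492 + 0.59(1878) = 492 + 1108.02 = 1600.02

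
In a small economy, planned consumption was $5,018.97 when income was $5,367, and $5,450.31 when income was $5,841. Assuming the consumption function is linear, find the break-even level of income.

MPC = (5450.31 − 5018.97)/(5841 − 5367) = 431.34/474 = 0.91
a = 5018.97 − 0.91(5367) = 5018.97 − 4883.97 = 135
Break-even: Y = a/(1−MPC) = 135/0.09 = 1500

Y = 1500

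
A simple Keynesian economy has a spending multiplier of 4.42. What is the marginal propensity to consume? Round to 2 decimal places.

k = 1/(1 − MPC), so 1 − MPC = 1/k = 1/4.42 = 0.2262
MPC = 1 − 0.2262 = 0.77

MPC = 0.77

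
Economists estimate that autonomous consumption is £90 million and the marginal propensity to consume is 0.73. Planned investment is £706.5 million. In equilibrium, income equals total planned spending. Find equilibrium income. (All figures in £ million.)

Y = 2950

Y = C + I = 90 + 0.73Y + 706.5
Y − 0.73Y = 796.5
0.27Y = 796.5, so Y = 796.5/0.27 = 2950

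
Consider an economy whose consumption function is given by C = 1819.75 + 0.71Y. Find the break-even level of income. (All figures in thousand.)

At break-even, C = Y: 1819.75 + 0.71Y = Y
0.29Y = 1819.75, so Y = 1819.75/0.29 = 6275

Y = 6275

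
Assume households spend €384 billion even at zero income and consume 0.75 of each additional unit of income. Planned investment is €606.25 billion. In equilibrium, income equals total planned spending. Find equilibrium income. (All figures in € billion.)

Y = 3961

Y = C + I = 384 + 0.75Y + 606.25
Y − 0.75Y = 990.25
0.25Y = 990.25, so Y = 990.25/0.25 = 3961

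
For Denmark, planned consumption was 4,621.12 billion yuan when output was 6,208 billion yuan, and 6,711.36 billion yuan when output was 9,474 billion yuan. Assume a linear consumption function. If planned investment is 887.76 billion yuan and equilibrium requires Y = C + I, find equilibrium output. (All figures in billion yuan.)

MPC = (6711.36 − 4621.12)/(9474 − 6208) = 2090.24/3266 = 0.64
a = 4621.12 − 0.64(6208) = 648
Equilibrium: Y = 648 + 0.64Y + 887.76
0.36Y = 1535.76, so Y = 1535.76/0.36 = 4266

Y = 4266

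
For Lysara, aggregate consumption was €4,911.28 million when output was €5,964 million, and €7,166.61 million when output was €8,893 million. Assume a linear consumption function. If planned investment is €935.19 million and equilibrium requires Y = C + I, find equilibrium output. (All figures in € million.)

MPC = (7166.61 − 4911.28)/(8893 − 5964) = 2255.33/2929 = 0.77
a = 4911.28 − 0.77(5964) = 319
Equilibrium: Y = 319 + 0.77Y + 935.19
0.23Y = 1254.19, so Y = 1254.19/0.23 = 5453

Y = 5453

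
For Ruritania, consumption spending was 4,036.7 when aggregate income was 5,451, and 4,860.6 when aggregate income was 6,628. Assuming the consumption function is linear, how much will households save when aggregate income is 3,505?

MPC = (4860.6 − 4036.7)/(6628 − 5451) = 823.9/1177 = 0.7
a = 4036.7 − 0.7(5451) = 4036.7 − 3815.7 = 221
C = 221 + 0.7(3505) = 2674.5
S = 3505 − 2674.5 = 830.5

S = 830.5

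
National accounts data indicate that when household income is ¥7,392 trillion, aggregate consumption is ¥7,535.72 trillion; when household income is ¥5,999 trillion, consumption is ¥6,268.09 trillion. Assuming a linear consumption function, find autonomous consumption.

a = 809

MPC = ΔC/ΔY = (7535.72 − 6268.09)/(7392 − 5999) = 1267.63/1393 = 0.91
a = C − MPC·Y = 6268.09 − 0.91(5999) = 6268.09 − 5459.09 = 809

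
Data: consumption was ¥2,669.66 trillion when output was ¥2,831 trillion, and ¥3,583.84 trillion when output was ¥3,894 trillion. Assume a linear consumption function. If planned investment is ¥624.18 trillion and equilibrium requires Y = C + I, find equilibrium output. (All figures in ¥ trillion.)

Y = 6137

MPC = (3583.84 − 2669.66)/(3894 − 2831) = 914.18/1063 = 0.86
a = 2669.66 − 0.86(2831) = 235
Equilibrium: Y = 235 + 0.86Y + 624.18
0.14Y = 859.18, so Y = 859.18/0.14 = 6137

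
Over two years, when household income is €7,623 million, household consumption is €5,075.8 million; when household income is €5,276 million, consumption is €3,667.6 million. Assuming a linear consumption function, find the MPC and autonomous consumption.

MPC = 0.6; a = 502

MPC = ΔC/ΔY = (5075.8 − 3667.6)/(7623 − 5276) = 1408.2/2347 = 0.6
a = C − MPC·Y = 3667.6 − 0.6(5276) = 3667.6 − 3165.6 = 502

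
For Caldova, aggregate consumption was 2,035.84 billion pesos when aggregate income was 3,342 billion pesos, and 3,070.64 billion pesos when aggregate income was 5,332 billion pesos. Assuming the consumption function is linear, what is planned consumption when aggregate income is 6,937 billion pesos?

MPC = (3070.64 − 2035.84)/(5332 − 3342) = 1034.8/1990 = 0.52
a = 2035.84 − 0.52(3342) = 2035.84 − 1737.84 = 298
C = 298 + 0.52(6937) = 298 + 3607.24 = 3905.24

C = 3905.24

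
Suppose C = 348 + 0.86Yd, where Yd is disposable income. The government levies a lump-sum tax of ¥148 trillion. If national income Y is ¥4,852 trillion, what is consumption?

C = 4393.44

Yd = Y − T = 4852 − 148 = 4704
C = 348 + 0.86(4704) = 348 + 4045.44 = 4393.44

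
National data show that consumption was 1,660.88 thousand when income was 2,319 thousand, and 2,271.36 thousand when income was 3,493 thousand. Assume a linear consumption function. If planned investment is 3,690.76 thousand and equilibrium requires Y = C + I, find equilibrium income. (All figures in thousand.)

Y = 8637

MPC = (2271.36 − 1660.88)/(3493 − 2319) = 610.48/1174 = 0.52
a = 1660.88 − 0.52(2319) = 455
Equilibrium: Y = 455 + 0.52Y + 3690.76
0.48Y = 4145.76, so Y = 4145.76/0.48 = 8637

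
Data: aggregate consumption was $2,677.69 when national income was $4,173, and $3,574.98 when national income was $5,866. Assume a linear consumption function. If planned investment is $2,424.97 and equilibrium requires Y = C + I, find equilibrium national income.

Y = 6151

MPC = (3574.98 − 2677.69)/(5866 − 4173) = 897.29/1693 = 0.53
a = 2677.69 − 0.53(4173) = 466
Equilibrium: Y = 466 + 0.53Y + 2424.97
0.47Y = 2890.97, so Y = 2890.97/0.47 = 6151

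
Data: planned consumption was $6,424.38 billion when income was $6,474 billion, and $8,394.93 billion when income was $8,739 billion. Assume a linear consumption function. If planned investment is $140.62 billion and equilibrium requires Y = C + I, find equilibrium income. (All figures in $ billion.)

MPC = (8394.93 − 6424.38)/(8739 − 6474) = 1970.55/2265 = 0.87
a = 6424.38 − 0.87(6474) = 792
Equilibrium: Y = 792 + 0.87Y + 140.62
0.13Y = 932.62, so Y = 932.62/0.13 = 7174

Y = 7174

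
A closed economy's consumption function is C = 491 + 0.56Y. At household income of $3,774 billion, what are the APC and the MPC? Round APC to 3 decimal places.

MPC = 0.56 (the slope of the consumption function)
C = 491 + 0.56(3774) = 2604.44, so APC = 2604.44/3774 = 0.690

APC = 0.690; MPC = 0.56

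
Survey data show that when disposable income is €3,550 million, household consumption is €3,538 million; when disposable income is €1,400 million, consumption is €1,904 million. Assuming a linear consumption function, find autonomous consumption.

a = 840

MPC = ΔC/ΔY = (3538 − 1904)/(3550 − 1400) = 1634/2150 = 0.76
a = C − MPC·Y = 1904 − 0.76(1400) = 1904 − 1064 = 840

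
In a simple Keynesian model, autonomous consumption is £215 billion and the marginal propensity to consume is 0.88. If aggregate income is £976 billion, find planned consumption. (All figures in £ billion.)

C = 1073.88

C = 215 + 0.88(976) = 215 + 858.88 = 1073.88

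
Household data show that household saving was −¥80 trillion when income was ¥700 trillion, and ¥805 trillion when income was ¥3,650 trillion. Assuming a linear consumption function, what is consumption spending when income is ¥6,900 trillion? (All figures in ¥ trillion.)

C = 5120

MPS = ΔS/ΔY = (805 − (-80))/(3650 − 700) = 885/2950 = 0.3
MPC = 1 − MPS = 0.7
Autonomous saving = -80 − 0.3(700) = -290, so a = 290
C = 290 + 0.7(6900) = 290 + 4830 = 5120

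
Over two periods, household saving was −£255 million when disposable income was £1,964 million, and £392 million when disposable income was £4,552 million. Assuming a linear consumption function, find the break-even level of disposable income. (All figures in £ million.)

MPS = ΔS/ΔY = (392 − (-255))/(4552 − 1964) = 647/2588 = 0.25
MPC = 1 − MPS = 0.75
From S(1964) = -255: −a + 0.25(1964) = -255, so a = 491 − (-255) = 746
Break-even (S = 0): Y = a/MPS = 746/0.25 = 2984

Y = 2984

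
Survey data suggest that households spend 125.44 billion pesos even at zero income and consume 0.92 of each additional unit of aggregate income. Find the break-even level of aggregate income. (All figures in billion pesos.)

Y = 1568

At break-even, C = Y: 125.44 + 0.92Y = Y
0.08Y = 125.44, so Y = 125.44/0.08 = 1568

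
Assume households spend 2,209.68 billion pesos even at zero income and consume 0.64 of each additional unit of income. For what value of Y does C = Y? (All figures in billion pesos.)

Y = 6138

At break-even, C = Y: 2209.68 + 0.64Y = Y
0.36Y = 2209.68, so Y = 2209.68/0.36 = 6138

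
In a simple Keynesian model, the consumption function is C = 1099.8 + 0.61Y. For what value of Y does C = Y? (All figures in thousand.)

Y = 2820

At break-even, C = Y: 1099.8 + 0.61Y = Y
0.39Y = 1099.8, so Y = 1099.8/0.39 = 2820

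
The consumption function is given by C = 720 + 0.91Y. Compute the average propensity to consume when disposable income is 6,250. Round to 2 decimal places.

APC = 1.03

C = 720 + 0.91(6250) = 6407.5
APC = C/Y = 6407.5/6250 = 1.03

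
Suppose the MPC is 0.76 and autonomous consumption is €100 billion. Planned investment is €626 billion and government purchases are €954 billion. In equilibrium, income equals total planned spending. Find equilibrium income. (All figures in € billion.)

Y = 7000

Y = C + I + G = 100 + 0.76Y + 626 + 954
Y − 0.76Y = 1680
0.24Y = 1680, so Y = 1680/0.24 = 7000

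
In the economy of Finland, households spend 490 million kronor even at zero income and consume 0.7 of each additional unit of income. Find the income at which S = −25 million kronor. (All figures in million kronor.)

S = Y − C = -490 + 0.3Y
-490 + 0.3Y = -25, so 0.3Y = 465 and Y = 1550

Y = 1550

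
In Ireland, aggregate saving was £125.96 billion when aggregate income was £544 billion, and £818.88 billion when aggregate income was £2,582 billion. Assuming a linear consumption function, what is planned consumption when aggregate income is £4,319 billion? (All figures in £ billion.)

C = 2909.54

MPS = ΔS/ΔY = (818.88 − 125.96)/(2582 − 544) = 692.92/2038 = 0.34
MPC = 1 − MPS = 0.66
Autonomous saving = 125.96 − 0.34(544) = -59, so a = 59
C = 59 + 0.66(4319) = 59 + 2850.54 = 2909.54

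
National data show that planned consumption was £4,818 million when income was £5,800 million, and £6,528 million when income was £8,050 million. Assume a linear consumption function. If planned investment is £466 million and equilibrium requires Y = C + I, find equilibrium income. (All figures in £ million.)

Y = 3650

MPC = (6528 − 4818)/(8050 − 5800) = 1710/2250 = 0.76
a = 4818 − 0.76(5800) = 410
Equilibrium: Y = 410 + 0.76Y + 466
0.24Y = 876, so Y = 876/0.24 = 3650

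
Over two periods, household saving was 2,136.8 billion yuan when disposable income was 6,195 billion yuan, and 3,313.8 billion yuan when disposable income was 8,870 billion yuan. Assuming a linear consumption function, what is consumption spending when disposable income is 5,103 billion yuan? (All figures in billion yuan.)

MPS = ΔS/ΔY = (3313.8 − 2136.8)/(8870 − 6195) = 1177/2675 = 0.44
MPC = 1 − MPS = 0.56
Autonomous saving = 2136.8 − 0.44(6195) = -589, so a = 589
C = 589 + 0.56(5103) = 589 + 2857.68 = 3446.68

C = 3446.68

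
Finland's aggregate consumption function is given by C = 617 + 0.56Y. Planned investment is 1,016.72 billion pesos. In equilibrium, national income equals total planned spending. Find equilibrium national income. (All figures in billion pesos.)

Y = C + I = 617 + 0.56Y + 1016.72
Y − 0.56Y = 1633.72
0.44Y = 1633.72, so Y = 1633.72/0.44 = 3713

Y = 3713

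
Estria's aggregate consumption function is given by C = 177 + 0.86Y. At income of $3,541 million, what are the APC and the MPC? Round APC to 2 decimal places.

MPC = 0.86 (the slope of the consumption function)
C = 177 + 0.86(3541) = 3222.26, so APC = 3222.26/3541 = 0.91

APC = 0.91; MPC = 0.86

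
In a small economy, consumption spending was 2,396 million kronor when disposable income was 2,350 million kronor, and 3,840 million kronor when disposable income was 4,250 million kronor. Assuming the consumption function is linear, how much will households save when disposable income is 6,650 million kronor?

MPC = (3840 − 2396)/(4250 − 2350) = 1444/1900 = 0.76
a = 2396 − 0.76(2350) = 2396 − 1786 = 610
C = 610 + 0.76(6650) = 5664
S = 6650 − 5664 = 986

S = 986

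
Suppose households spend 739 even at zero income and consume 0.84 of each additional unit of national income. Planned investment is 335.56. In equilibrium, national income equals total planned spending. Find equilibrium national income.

Y = C + I = 739 + 0.84Y + 335.56
Y − 0.84Y = 1074.56
0.16Y = 1074.56, so Y = 1074.56/0.16 = 6716

Y = 6716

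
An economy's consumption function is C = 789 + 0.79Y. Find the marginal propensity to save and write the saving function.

MPS = 1 − MPC = 1 − 0.79 = 0.21
S = Y − C = -789 + 0.21Y

MPS = 0.21; S = -789 + 0.21Y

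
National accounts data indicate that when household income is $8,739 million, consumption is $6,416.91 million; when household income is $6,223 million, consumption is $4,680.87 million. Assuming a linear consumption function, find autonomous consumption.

a = 387

MPC = ΔC/ΔY = (6416.91 − 4680.87)/(8739 − 6223) = 1736.04/2516 = 0.69
a = C − MPC·Y = 4680.87 − 0.69(6223) = 4680.87 − 4293.87 = 387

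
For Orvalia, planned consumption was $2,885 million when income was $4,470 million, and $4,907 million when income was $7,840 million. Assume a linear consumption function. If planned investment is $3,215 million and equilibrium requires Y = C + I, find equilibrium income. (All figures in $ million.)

Y = 8545

MPC = (4907 − 2885)/(7840 − 4470) = 2022/3370 = 0.6
a = 2885 − 0.6(4470) = 203
Equilibrium: Y = 203 + 0.6Y + 3215
0.4Y = 3418, so Y = 3418/0.4 = 8545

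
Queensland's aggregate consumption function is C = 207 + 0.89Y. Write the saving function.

S = Y − C = Y − (207 + 0.89Y) = -207 + (1 − 0.89)Y

S = -207 + 0.11Y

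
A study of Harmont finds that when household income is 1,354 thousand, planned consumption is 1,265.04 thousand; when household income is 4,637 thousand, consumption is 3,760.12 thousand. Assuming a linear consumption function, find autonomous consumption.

MPC = ΔC/ΔY = (3760.12 − 1265.04)/(4637 − 1354) = 2495.08/3283 = 0.76
a = C − MPC·Y = 1265.04 − 0.76(1354) = 1265.04 − 1029.04 = 236

a = 236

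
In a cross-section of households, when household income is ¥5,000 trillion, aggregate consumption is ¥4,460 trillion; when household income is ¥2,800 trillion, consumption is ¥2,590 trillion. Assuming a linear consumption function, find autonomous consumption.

MPC = ΔC/ΔY = (4460 − 2590)/(5000 − 2800) = 1870/2200 = 0.85
a = C − MPC·Y = 2590 − 0.85(2800) = 2590 − 2380 = 210

a = 210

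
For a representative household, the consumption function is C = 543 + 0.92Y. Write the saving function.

S = Y − C = Y − (543 + 0.92Y) = -543 + (1 − 0.92)Y

S = -543 + 0.08Y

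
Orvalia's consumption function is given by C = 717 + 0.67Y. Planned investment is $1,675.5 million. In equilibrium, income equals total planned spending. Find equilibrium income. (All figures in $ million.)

Y = C + I = 717 + 0.67Y + 1675.5
Y − 0.67Y = 2392.5
0.33Y = 2392.5, so Y = 2392.5/0.33 = 7250

Y = 7250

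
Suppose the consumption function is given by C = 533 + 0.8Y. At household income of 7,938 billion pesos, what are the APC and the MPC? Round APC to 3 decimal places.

MPC = 0.8 (the slope of the consumption function)
C = 533 + 0.8(7938) = 6883.4, so APC = 6883.4/7938 = 0.867

APC = 0.867; MPC = 0.8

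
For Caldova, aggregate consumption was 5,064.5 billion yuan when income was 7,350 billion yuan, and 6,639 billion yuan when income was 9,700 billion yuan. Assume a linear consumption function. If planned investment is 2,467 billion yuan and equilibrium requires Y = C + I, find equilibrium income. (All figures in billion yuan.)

MPC = (6639 − 5064.5)/(9700 − 7350) = 1574.5/2350 = 0.67
a = 5064.5 − 0.67(7350) = 140
Equilibrium: Y = 140 + 0.67Y + 2467
0.33Y = 2607, so Y = 2607/0.33 = 7900

Y = 7900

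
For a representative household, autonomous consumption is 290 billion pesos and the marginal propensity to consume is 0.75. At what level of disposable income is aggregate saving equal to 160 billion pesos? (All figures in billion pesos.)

Y = 1800

S = Y − C = -290 + 0.25Y
-290 + 0.25Y = 160, so 0.25Y = 450 and Y = 1800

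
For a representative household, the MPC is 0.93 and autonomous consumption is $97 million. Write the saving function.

S = Y − C = Y − (97 + 0.93Y) = -97 + (1 − 0.93)Y

S = -97 + 0.07Y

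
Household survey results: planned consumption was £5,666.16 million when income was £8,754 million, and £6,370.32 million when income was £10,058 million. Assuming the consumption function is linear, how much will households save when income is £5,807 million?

MPC = (6370.32 − 5666.16)/(10058 − 8754) = 704.16/1304 = 0.54
a = 5666.16 − 0.54(8754) = 5666.16 − 4727.16 = 939
C = 939 + 0.54(5807) = 4074.78
S = 5807 − 4074.78 = 1732.22

S = 1732.22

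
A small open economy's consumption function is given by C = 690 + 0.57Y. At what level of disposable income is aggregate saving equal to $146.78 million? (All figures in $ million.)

Y = 1946

S = Y − C = -690 + 0.43Y
-690 + 0.43Y = 146.78, so 0.43Y = 836.78 and Y = 1946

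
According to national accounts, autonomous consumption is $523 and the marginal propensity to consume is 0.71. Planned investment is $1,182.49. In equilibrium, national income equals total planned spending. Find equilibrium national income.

Y = 5881

Y = C + I = 523 + 0.71Y + 1182.49
Y − 0.71Y = 1705.49
0.29Y = 1705.49, so Y = 1705.49/0.29 = 5881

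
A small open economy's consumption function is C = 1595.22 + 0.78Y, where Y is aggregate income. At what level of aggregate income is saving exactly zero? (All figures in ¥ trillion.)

At break-even, C = Y: 1595.22 + 0.78Y = Y
0.22Y = 1595.22, so Y = 1595.22/0.22 = 7251

Y = 7251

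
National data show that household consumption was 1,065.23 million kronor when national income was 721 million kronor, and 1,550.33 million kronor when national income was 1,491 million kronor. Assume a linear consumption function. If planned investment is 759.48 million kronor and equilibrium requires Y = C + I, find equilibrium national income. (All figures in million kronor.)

MPC = (1550.33 − 1065.23)/(1491 − 721) = 485.1/770 = 0.63
a = 1065.23 − 0.63(721) = 611
Equilibrium: Y = 611 + 0.63Y + 759.48
0.37Y = 1370.48, so Y = 1370.48/0.37 = 3704

Y = 3704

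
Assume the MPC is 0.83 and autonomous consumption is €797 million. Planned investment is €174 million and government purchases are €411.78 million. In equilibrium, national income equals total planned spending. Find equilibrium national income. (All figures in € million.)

Y = C + I + G = 797 + 0.83Y + 174 + 411.78
Y − 0.83Y = 1382.78
0.17Y = 1382.78, so Y = 1382.78/0.17 = 8134

Y = 8134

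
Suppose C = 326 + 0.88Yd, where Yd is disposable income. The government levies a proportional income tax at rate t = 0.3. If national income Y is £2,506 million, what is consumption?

C = 1869.696

Yd = (1 − 0.3)(2506) = 0.7(2506) = 1754.2
C = 326 + 0.88(1754.2) = 326 + 1543.696 = 1869.696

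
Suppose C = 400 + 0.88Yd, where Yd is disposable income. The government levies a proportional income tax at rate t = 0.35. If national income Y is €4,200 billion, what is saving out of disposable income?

S = -72.4

Yd = (1 − 0.35)(4200) = 0.65(4200) = 2730
C = 400 + 0.88(2730) = 400 + 2402.4 = 2802.4
S = Yd − C = 2730 − 2802.4 = -72.4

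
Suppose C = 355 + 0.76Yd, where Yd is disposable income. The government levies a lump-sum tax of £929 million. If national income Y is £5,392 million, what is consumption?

C = 3746.88

Yd = Y − T = 5392 − 929 = 4463
C = 355 + 0.76(4463) = 355 + 3391.88 = 3746.88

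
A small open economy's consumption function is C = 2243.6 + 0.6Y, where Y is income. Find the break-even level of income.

Y = 5609

At break-even, C = Y: 2243.6 + 0.6Y = Y
0.4Y = 2243.6, so Y = 2243.6/0.4 = 5609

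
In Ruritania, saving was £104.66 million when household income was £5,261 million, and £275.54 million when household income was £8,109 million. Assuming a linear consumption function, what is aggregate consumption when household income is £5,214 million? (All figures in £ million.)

C = 5112.16

MPS = ΔS/ΔY = (275.54 − 104.66)/(8109 − 5261) = 170.88/2848 = 0.06
MPC = 1 − MPS = 0.94
Autonomous saving = 104.66 − 0.06(5261) = -211, so a = 211
C = 211 + 0.94(5214) = 211 + 4901.16 = 5112.16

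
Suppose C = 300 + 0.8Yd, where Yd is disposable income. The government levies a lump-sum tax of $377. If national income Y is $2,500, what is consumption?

Yd = Y − T = 2500 − 377 = 2123
C = 300 + 0.8(2123) = 300 + 1698.4 = 1998.4

C = 1998.4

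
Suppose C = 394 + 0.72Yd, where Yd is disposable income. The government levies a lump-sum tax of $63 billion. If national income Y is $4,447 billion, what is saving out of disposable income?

S = 833.52

Yd = Y − T = 4447 − 63 = 4384
C = 394 + 0.72(4384) = 394 + 3156.48 = 3550.48
S = Yd − C = 4384 − 3550.48 = 833.52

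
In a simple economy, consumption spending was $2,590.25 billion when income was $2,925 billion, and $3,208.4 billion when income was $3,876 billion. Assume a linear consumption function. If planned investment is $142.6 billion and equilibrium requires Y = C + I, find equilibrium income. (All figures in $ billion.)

Y = 2376

MPC = (3208.4 − 2590.25)/(3876 − 2925) = 618.15/951 = 0.65
a = 2590.25 − 0.65(2925) = 689
Equilibrium: Y = 689 + 0.65Y + 142.6
0.35Y = 831.6, so Y = 831.6/0.35 = 2376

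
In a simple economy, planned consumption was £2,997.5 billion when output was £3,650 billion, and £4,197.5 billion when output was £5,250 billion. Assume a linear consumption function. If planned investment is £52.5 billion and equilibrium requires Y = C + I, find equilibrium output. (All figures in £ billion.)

MPC = (4197.5 − 2997.5)/(5250 − 3650) = 1200/1600 = 0.75
a = 2997.5 − 0.75(3650) = 260
Equilibrium: Y = 260 + 0.75Y + 52.5
0.25Y = 312.5, so Y = 312.5/0.25 = 1250

Y = 1250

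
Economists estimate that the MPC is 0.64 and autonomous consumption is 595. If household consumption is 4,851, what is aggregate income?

595 + 0.64Y = 4851
0.64Y = 4256, so Y = 4256/0.64 = 6650

Y = 6650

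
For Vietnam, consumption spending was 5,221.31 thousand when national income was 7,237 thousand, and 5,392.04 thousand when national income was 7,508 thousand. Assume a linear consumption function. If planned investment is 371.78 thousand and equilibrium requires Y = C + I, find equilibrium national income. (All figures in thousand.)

MPC = (5392.04 − 5221.31)/(7508 − 7237) = 170.73/271 = 0.63
a = 5221.31 − 0.63(7237) = 662
Equilibrium: Y = 662 + 0.63Y + 371.78
0.37Y = 1033.78, so Y = 1033.78/0.37 = 2794

Y = 2794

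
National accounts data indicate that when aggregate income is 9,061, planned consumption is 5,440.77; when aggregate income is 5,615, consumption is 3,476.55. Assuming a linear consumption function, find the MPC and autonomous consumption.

MPC = ΔC/ΔY = (5440.77 − 3476.55)/(9061 − 5615) = 1964.22/3446 = 0.57
a = C − MPC·Y = 3476.55 − 0.57(5615) = 3476.55 − 3200.55 = 276

MPC = 0.57; a = 276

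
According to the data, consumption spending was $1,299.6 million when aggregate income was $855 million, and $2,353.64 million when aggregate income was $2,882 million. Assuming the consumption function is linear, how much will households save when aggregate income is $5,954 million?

MPC = (2353.64 − 1299.6)/(2882 − 855) = 1054.04/2027 = 0.52
a = 1299.6 − 0.52(855) = 1299.6 − 444.6 = 855
C = 855 + 0.52(5954) = 3951.08
S = 5954 − 3951.08 = 2002.92

S = 2002.92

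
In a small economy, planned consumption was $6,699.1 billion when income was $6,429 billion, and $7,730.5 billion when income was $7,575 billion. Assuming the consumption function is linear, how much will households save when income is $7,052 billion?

S = -207.8

MPC = (7730.5 − 6699.1)/(7575 − 6429) = 1031.4/1146 = 0.9
a = 6699.1 − 0.9(6429) = 6699.1 − 5786.1 = 913
C = 913 + 0.9(7052) = 7259.8
S = 7052 − 7259.8 = -207.8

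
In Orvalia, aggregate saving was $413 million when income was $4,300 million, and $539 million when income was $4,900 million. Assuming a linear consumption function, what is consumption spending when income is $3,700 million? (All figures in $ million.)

C = 3413

MPS = ΔS/ΔY = (539 − 413)/(4900 − 4300) = 126/600 = 0.21
MPC = 1 − MPS = 0.79
Autonomous saving = 413 − 0.21(4300) = -490, so a = 490
C = 490 + 0.79(3700) = 490 + 2923 = 3413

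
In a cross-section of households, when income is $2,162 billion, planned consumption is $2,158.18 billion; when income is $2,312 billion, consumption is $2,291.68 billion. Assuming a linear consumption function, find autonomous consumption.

a = 234

MPC = ΔC/ΔY = (2291.68 − 2158.18)/(2312 − 2162) = 133.5/150 = 0.89
a = C − MPC·Y = 2158.18 − 0.89(2162) = 2158.18 − 1924.18 = 234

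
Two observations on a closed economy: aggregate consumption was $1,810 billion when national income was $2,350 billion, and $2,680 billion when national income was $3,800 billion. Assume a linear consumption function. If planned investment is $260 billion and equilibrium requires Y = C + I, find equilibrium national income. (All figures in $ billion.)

Y = 1650

MPC = (2680 − 1810)/(3800 − 2350) = 870/1450 = 0.6
a = 1810 − 0.6(2350) = 400
Equilibrium: Y = 400 + 0.6Y + 260
0.4Y = 660, so Y = 660/0.4 = 1650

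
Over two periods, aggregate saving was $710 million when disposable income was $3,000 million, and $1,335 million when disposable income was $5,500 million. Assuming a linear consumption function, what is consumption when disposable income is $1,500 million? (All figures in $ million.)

MPS = ΔS/ΔY = (1335 − 710)/(5500 − 3000) = 625/2500 = 0.25
MPC = 1 − MPS = 0.75
Autonomous saving = 710 − 0.25(3000) = -40, so a = 40
C = 40 + 0.75(1500) = 40 + 1125 = 1165

C = 1165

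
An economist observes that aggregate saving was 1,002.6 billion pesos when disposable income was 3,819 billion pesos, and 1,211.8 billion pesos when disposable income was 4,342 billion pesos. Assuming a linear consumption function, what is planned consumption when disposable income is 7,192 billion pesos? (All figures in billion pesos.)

MPS = ΔS/ΔY = (1211.8 − 1002.6)/(4342 − 3819) = 209.2/523 = 0.4
MPC = 1 − MPS = 0.6
Autonomous saving = 1002.6 − 0.4(3819) = -525, so a = 525
C = 525 + 0.6(7192) = 525 + 4315.2 = 4840.2

C = 4840.2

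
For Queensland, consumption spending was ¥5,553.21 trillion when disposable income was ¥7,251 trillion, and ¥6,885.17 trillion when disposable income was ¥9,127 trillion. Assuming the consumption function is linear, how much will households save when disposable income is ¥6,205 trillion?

MPC = (6885.17 − 5553.21)/(9127 − 7251) = 1331.96/1876 = 0.71
a = 5553.21 − 0.71(7251) = 5553.21 − 5148.21 = 405
C = 405 + 0.71(6205) = 4810.55
S = 6205 − 4810.55 = 1394.45

S = 1394.45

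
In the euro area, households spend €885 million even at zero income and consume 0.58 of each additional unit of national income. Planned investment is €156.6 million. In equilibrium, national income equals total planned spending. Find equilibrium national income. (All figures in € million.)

Y = 2480

Y = C + I = 885 + 0.58Y + 156.6
Y − 0.58Y = 1041.6
0.42Y = 1041.6, so Y = 1041.6/0.42 = 2480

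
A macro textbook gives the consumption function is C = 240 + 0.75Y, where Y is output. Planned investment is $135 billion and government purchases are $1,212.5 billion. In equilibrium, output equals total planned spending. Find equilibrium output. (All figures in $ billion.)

Y = C + I + G = 240 + 0.75Y + 135 + 1212.5
Y − 0.75Y = 1587.5
0.25Y = 1587.5, so Y = 1587.5/0.25 = 6350

Y = 6350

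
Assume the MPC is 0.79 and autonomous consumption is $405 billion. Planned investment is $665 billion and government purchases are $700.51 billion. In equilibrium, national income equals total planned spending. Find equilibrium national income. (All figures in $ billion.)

Y = C + I + G = 405 + 0.79Y + 665 + 700.51
Y − 0.79Y = 1770.51
0.21Y = 1770.51, so Y = 1770.51/0.21 = 8431

Y = 8431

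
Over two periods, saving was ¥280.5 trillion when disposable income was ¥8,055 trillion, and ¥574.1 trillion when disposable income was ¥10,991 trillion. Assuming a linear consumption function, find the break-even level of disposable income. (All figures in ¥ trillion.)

Y = 5250

MPS = ΔS/ΔY = (574.1 − 280.5)/(10991 − 8055) = 293.6/2936 = 0.1
MPC = 1 − MPS = 0.9
From S(8055) = 280.5: −a + 0.1(8055) = 280.5, so a = 805.5 − 280.5 = 525
Break-even (S = 0): Y = a/MPS = 525/0.1 = 5250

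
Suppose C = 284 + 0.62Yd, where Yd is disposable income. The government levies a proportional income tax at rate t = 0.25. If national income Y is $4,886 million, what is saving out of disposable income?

Yd = (1 − 0.25)(4886) = 0.75(4886) = 3664.5
C = 284 + 0.62(3664.5) = 284 + 2271.99 = 2555.99
S = Yd − C = 3664.5 − 2555.99 = 1108.51

S = 1108.51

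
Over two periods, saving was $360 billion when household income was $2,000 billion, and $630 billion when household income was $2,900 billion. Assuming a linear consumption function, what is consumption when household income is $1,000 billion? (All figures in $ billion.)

C = 940

MPS = ΔS/ΔY = (630 − 360)/(2900 − 2000) = 270/900 = 0.3
MPC = 1 − MPS = 0.7
Autonomous saving = 360 − 0.3(2000) = -240, so a = 240
C = 240 + 0.7(1000) = 240 + 700 = 940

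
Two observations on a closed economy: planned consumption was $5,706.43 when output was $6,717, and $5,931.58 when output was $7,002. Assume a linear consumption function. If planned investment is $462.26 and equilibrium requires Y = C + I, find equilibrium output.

Y = 4106

MPC = (5931.58 − 5706.43)/(7002 − 6717) = 225.15/285 = 0.79
a = 5706.43 − 0.79(6717) = 400
Equilibrium: Y = 400 + 0.79Y + 462.26
0.21Y = 862.26, so Y = 862.26/0.21 = 4106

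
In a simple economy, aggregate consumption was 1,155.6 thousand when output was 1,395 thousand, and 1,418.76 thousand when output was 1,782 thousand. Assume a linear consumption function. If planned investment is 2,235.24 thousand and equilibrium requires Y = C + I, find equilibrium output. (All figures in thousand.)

MPC = (1418.76 − 1155.6)/(1782 − 1395) = 263.16/387 = 0.68
a = 1155.6 − 0.68(1395) = 207
Equilibrium: Y = 207 + 0.68Y + 2235.24
0.32Y = 2442.24, so Y = 2442.24/0.32 = 7632

Y = 7632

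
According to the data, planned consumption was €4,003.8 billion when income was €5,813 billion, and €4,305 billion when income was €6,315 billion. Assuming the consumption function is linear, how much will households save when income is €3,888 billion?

S = 1039.2

MPC = (4305 − 4003.8)/(6315 − 5813) = 301.2/502 = 0.6
a = 4003.8 − 0.6(5813) = 4003.8 − 3487.8 = 516
C = 516 + 0.6(3888) = 2848.8
S = 3888 − 2848.8 = 1039.2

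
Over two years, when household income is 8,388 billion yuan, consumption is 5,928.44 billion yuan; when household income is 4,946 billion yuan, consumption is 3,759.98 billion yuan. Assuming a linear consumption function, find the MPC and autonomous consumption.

MPC = 0.63; a = 644

MPC = ΔC/ΔY = (5928.44 − 3759.98)/(8388 − 4946) = 2168.46/3442 = 0.63
a = C − MPC·Y = 3759.98 − 0.63(4946) = 3759.98 − 3115.98 = 644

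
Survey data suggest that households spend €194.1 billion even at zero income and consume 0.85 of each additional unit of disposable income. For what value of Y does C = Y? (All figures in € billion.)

Y = 1294

At break-even, C = Y: 194.1 + 0.85Y = Y
0.15Y = 194.1, so Y = 194.1/0.15 = 1294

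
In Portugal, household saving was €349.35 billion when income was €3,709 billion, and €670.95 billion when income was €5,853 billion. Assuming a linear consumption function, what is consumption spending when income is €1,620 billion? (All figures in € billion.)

C = 1584

MPS = ΔS/ΔY = (670.95 − 349.35)/(5853 − 3709) = 321.6/2144 = 0.15
MPC = 1 − MPS = 0.85
Autonomous saving = 349.35 − 0.15(3709) = -207, so a = 207
C = 207 + 0.85(1620) = 207 + 1377 = 1584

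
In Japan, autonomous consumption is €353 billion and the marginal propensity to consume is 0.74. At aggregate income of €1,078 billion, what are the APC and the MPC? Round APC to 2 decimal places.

APC = 1.07; MPC = 0.74

MPC = 0.74 (the slope of the consumption function)
C = 353 + 0.74(1078) = 1150.72, so APC = 1150.72/1078 = 1.07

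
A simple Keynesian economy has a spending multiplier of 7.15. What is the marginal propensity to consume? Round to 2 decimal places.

MPC = 0.86

k = 1/(1 − MPC), so 1 − MPC = 1/k = 1/7.15 = 0.1399
MPC = 1 − 0.1399 = 0.86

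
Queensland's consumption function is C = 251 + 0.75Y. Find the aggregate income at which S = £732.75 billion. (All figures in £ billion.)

S = Y − C = -251 + 0.25Y
-251 + 0.25Y = 732.75, so 0.25Y = 983.75 and Y = 3935

Y = 3935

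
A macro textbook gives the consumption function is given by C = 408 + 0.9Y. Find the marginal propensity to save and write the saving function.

MPS = 1 − MPC = 1 − 0.9 = 0.1
S = Y − C = -408 + 0.1Y

MPS = 0.1; S = -408 + 0.1Y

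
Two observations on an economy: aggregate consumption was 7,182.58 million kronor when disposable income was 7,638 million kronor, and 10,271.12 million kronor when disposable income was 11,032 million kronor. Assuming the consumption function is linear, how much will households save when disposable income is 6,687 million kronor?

S = 369.83

MPC = (10271.12 − 7182.58)/(11032 − 7638) = 3088.54/3394 = 0.91
a = 7182.58 − 0.91(7638) = 7182.58 − 6950.58 = 232
C = 232 + 0.91(6687) = 6317.17
S = 6687 − 6317.17 = 369.83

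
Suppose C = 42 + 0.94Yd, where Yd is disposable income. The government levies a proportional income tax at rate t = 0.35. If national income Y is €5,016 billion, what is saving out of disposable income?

S = 153.624

Yd = (1 − 0.35)(5016) = 0.65(5016) = 3260.4
C = 42 + 0.94(3260.4) = 42 + 3064.776 = 3106.776
S = Yd − C = 3260.4 − 3106.776 = 153.624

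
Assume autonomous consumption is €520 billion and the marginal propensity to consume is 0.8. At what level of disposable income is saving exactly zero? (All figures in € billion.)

Y = 2600

At break-even, C = Y: 520 + 0.8Y = Y
0.2Y = 520, so Y = 520/0.2 = 2600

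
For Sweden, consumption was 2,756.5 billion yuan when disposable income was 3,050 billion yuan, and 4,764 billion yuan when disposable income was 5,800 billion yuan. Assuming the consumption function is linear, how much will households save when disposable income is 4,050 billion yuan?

MPC = (4764 − 2756.5)/(5800 − 3050) = 2007.5/2750 = 0.73
a = 2756.5 − 0.73(3050) = 2756.5 − 2226.5 = 530
C = 530 + 0.73(4050) = 3486.5
S = 4050 − 3486.5 = 563.5

S = 563.5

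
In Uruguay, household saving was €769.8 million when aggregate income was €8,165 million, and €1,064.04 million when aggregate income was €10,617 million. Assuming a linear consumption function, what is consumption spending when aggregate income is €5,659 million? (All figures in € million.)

MPS = ΔS/ΔY = (1064.04 − 769.8)/(10617 − 8165) = 294.24/2452 = 0.12
MPC = 1 − MPS = 0.88
Autonomous saving = 769.8 − 0.12(8165) = -210, so a = 210
C = 210 + 0.88(5659) = 210 + 4979.92 = 5189.92

C = 5189.92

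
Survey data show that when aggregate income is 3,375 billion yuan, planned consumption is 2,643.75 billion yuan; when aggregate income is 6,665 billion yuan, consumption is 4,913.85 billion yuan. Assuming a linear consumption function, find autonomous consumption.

a = 315

MPC = ΔC/ΔY = (4913.85 − 2643.75)/(6665 − 3375) = 2270.1/3290 = 0.69
a = C − MPC·Y = 2643.75 − 0.69(3375) = 2643.75 − 2328.75 = 315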